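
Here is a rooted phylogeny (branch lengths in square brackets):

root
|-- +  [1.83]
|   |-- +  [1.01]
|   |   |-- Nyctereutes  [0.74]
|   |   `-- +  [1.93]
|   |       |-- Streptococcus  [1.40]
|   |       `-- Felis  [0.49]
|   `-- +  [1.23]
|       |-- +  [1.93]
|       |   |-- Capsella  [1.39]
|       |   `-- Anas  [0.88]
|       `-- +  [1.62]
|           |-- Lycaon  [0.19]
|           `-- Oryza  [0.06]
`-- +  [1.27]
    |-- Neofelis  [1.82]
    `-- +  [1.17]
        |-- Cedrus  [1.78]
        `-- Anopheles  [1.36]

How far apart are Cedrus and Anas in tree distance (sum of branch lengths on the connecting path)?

10.09

The path runs Cedrus → … → MRCA → … → Anas; the MRCA is the root of the tree.
Branch lengths along that path: 1.78 + 1.17 + 1.27 + 1.83 + 1.23 + 1.93 + 0.88 = 10.09.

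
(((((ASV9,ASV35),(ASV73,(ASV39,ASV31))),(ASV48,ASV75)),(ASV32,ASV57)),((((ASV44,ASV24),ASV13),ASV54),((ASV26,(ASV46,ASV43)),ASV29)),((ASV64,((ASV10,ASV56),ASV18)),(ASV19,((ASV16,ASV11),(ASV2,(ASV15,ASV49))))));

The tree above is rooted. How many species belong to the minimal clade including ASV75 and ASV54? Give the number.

27

The MRCA of ASV75 and ASV54 is the root, so the clade is the entire tree.
That clade contains 27 terminal taxa: ASV10, ASV11, ASV13, ASV15, ASV16, ASV18, ASV19, ASV2, ASV24, ASV26, ASV29, ASV31, ASV32, ASV35, ASV39, ASV43, ASV44, ASV46, ASV48, ASV49, ASV54, ASV56, ASV57, ASV64, ASV73, ASV75, ASV9.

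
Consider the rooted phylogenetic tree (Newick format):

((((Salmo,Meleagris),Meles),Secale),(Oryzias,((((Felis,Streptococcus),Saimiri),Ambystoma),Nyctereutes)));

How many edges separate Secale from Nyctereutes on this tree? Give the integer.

The MRCA of Secale and Nyctereutes is the root of the tree.
From Secale up to that node: 2 branches. From Nyctereutes up to the same node: 3 branches. Total: 2 + 3 = 5.

5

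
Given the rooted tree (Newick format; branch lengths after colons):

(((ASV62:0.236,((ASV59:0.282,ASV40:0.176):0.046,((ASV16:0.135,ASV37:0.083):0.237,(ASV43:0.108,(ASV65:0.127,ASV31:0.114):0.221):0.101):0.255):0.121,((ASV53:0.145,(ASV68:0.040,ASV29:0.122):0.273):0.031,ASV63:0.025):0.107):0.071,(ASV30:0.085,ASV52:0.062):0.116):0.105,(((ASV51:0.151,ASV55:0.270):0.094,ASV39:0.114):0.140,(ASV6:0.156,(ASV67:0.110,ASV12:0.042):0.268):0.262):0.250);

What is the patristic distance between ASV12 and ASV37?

1.694

The path runs ASV12 → … → MRCA → … → ASV37; the MRCA is the root of the tree.
Branch lengths along that path: 0.042 + 0.268 + 0.262 + 0.250 + 0.105 + 0.071 + 0.121 + 0.255 + 0.237 + 0.083 = 1.694.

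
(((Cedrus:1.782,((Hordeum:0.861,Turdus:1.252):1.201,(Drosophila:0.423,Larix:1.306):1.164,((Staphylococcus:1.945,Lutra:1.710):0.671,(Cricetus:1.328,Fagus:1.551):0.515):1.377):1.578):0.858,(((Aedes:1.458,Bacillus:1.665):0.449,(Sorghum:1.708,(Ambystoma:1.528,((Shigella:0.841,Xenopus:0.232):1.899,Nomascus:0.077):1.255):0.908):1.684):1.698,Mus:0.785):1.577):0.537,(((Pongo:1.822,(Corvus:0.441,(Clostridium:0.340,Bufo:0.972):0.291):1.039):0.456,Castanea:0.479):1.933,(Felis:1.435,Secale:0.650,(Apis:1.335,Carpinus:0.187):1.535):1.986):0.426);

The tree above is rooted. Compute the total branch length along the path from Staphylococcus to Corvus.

The path runs Staphylococcus → … → MRCA → … → Corvus; the MRCA is the root of the tree.
Branch lengths along that path: 1.945 + 0.671 + 1.377 + 1.578 + 0.858 + 0.537 + 0.426 + 1.933 + 0.456 + 1.039 + 0.441 = 11.261.

11.261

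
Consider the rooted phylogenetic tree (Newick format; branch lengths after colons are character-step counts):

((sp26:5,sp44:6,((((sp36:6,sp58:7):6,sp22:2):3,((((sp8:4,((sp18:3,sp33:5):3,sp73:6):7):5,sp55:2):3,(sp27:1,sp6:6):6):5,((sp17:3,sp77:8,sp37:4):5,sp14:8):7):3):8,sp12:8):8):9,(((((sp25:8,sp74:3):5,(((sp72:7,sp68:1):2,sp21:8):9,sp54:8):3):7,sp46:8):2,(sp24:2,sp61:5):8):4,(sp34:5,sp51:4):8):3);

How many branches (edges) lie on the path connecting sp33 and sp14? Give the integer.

The MRCA of sp33 and sp14 is the node subtending ((((sp8,((sp18,sp33),sp73)),sp55),(sp27,sp6)),((sp17,sp77,sp37),sp14)).
From sp33 up to that node: 6 branches. From sp14 up to the same node: 2 branches. Total: 6 + 2 = 8.

8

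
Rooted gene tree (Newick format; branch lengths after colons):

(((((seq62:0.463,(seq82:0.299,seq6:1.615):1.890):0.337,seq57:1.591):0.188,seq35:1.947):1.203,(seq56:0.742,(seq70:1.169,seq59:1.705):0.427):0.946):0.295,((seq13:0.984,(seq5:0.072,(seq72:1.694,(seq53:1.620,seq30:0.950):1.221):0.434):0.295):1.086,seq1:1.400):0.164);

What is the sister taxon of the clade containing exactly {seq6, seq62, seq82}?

The clade containing exactly {seq6, seq62, seq82} attaches to the tree at the node subtending ((seq62,(seq82,seq6)),seq57).
The other lineage descending from that same node — the sister group — is the single tip seq57.

seq57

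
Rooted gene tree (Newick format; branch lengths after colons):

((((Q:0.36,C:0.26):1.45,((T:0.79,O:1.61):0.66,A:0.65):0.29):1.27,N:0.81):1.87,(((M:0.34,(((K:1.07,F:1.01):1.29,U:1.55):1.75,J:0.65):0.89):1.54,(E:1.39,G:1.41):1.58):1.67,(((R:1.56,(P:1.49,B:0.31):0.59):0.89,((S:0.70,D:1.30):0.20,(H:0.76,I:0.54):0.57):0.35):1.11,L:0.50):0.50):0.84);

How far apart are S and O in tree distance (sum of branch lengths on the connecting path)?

The path runs S → … → MRCA → … → O; the MRCA is the root of the tree.
Branch lengths along that path: 0.70 + 0.20 + 0.35 + 1.11 + 0.50 + 0.84 + 1.87 + 1.27 + 0.29 + 0.66 + 1.61 = 9.40.

9.40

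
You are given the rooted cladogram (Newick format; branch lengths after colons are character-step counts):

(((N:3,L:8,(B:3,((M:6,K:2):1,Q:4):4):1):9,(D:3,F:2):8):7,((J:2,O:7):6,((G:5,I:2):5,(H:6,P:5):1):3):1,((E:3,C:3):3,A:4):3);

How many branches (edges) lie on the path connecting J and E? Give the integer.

The MRCA of J and E is the root of the tree.
From J up to that node: 3 branches. From E up to the same node: 3 branches. Total: 3 + 3 = 6.

6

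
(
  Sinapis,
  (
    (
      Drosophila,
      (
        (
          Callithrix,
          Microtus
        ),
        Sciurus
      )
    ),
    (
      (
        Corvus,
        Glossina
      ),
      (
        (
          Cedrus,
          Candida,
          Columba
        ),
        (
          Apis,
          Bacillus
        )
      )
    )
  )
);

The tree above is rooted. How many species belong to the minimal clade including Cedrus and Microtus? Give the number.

11

The MRCA of Cedrus and Microtus is the node subtending ((Drosophila,((Callithrix,Microtus),Sciurus)),((Corvus,Glossina),((Cedrus,Candida,Columba),(Apis,Bacillus)))).
That clade contains 11 terminal taxa: Apis, Bacillus, Callithrix, Candida, Cedrus, Columba, Corvus, Drosophila, Glossina, Microtus, Sciurus.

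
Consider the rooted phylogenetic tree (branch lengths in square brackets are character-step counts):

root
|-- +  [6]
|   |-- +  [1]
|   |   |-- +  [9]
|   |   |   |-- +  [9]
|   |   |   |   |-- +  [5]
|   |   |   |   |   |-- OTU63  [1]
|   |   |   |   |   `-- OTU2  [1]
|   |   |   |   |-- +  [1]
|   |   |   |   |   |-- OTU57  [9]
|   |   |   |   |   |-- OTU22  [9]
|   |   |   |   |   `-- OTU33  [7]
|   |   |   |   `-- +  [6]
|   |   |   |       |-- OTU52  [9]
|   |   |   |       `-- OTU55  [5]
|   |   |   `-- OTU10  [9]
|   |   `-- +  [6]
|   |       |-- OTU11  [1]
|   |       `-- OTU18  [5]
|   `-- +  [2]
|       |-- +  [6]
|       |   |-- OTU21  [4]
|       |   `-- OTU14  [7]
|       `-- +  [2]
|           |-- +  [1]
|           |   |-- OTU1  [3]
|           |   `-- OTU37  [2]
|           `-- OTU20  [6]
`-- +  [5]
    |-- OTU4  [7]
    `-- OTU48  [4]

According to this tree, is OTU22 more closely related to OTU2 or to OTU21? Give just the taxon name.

OTU2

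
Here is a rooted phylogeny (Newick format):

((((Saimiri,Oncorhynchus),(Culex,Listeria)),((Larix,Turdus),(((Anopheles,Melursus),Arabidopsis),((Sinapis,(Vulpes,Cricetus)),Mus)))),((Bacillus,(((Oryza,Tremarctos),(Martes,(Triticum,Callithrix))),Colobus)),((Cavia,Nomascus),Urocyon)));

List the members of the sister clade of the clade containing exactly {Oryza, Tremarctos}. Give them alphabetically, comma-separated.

The clade containing exactly {Oryza, Tremarctos} attaches to the tree at the node subtending ((Oryza,Tremarctos),(Martes,(Triticum,Callithrix))).
The other lineage descending from that same node — the sister group — is (Martes,(Triticum,Callithrix)); its 3 tips in alphabetical order are the answer.

Callithrix, Martes, Triticum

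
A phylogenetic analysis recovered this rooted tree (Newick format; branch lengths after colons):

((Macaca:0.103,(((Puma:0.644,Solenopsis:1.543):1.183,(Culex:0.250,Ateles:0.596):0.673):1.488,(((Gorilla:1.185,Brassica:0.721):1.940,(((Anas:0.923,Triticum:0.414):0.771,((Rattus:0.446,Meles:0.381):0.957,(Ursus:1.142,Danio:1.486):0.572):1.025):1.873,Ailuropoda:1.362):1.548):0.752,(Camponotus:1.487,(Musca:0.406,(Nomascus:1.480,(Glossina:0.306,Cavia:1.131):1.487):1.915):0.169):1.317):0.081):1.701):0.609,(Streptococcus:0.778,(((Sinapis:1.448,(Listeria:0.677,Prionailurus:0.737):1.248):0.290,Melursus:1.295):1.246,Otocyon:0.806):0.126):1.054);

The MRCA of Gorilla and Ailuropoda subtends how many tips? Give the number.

The MRCA of Gorilla and Ailuropoda is the node subtending ((Gorilla,Brassica),(((Anas,Triticum),((Rattus,Meles),(Ursus,Danio))),Ailuropoda)).
That clade contains 9 terminal taxa: Ailuropoda, Anas, Brassica, Danio, Gorilla, Meles, Rattus, Triticum, Ursus.

9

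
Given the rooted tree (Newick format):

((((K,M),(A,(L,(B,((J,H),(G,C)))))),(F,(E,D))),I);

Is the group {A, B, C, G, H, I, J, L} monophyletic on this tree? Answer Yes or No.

No

The MRCA of the listed taxa is the root, so the smallest clade containing them is the whole tree.
That clade also contains D, E, F, K, M, which are not in the proposed group, so the group is not monophyletic.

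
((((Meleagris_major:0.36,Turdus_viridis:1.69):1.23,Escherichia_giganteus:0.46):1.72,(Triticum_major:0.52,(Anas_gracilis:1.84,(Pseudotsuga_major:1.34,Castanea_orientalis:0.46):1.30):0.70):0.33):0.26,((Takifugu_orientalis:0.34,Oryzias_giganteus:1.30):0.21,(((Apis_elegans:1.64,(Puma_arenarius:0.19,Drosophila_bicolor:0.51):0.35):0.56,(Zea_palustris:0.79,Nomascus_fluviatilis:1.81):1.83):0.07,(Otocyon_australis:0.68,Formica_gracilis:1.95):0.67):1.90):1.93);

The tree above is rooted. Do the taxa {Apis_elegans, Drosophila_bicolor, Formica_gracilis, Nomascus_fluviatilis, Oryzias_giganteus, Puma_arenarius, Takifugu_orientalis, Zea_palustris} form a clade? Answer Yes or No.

The MRCA of the listed taxa subtends ((Takifugu_orientalis,Oryzias_giganteus),(((Apis_elegans,(Puma_arenarius,Drosophila_bicolor)),(Zea_palustris,Nomascus_fluviatilis)),(Otocyon_australis,Formica_gracilis))).
That clade also contains Otocyon_australis, which is not in the proposed group, so the group is not monophyletic.

No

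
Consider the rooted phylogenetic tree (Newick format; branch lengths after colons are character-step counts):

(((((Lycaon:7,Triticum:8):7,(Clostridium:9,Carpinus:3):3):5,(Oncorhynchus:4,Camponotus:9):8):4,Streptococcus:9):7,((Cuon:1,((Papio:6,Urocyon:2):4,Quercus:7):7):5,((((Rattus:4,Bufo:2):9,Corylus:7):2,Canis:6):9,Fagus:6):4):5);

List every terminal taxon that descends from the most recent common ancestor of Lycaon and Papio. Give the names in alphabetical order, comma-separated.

Bufo, Camponotus, Canis, Carpinus, Clostridium, Corylus, Cuon, Fagus, Lycaon, Oncorhynchus, Papio, Quercus, Rattus, Streptococcus, Triticum, Urocyon

Tracing Lycaon: it sits inside (Lycaon,Triticum).
Tracing Papio: it sits inside (Papio,Urocyon).
The smallest clade enclosing both is the whole tree (their MRCA is the root), so the answer is all 16 tips in alphabetical order.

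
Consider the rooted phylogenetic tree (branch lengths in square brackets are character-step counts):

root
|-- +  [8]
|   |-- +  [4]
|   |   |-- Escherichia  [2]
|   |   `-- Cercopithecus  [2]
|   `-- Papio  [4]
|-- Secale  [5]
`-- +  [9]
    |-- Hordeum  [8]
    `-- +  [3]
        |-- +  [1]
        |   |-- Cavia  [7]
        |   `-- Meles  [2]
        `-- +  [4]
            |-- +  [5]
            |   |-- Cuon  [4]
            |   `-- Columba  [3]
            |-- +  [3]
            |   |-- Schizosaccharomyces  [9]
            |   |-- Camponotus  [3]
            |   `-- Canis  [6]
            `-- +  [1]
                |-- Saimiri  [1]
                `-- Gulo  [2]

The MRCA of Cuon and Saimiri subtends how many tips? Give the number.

The MRCA of Cuon and Saimiri is the node subtending ((Cuon,Columba),(Schizosaccharomyces,Camponotus,Canis),(Saimiri,Gulo)).
That clade contains 7 terminal taxa: Camponotus, Canis, Columba, Cuon, Gulo, Saimiri, Schizosaccharomyces.

7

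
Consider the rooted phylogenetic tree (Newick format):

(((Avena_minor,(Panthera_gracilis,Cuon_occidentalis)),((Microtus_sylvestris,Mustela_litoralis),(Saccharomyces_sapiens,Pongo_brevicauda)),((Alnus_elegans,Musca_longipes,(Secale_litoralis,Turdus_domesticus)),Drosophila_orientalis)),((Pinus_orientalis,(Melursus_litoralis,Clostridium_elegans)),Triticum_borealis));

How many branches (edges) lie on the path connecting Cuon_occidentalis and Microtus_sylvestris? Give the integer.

6

The MRCA of Cuon_occidentalis and Microtus_sylvestris is the node subtending ((Avena_minor,(Panthera_gracilis,Cuon_occidentalis)),((Microtus_sylvestris,Mustela_litoralis),(Saccharomyces_sapiens,Pongo_brevicauda)),((Alnus_elegans,Musca_longipes,(Secale_litoralis,Turdus_domesticus)),Drosophila_orientalis)).
From Cuon_occidentalis up to that node: 3 branches. From Microtus_sylvestris up to the same node: 3 branches. Total: 3 + 3 = 6.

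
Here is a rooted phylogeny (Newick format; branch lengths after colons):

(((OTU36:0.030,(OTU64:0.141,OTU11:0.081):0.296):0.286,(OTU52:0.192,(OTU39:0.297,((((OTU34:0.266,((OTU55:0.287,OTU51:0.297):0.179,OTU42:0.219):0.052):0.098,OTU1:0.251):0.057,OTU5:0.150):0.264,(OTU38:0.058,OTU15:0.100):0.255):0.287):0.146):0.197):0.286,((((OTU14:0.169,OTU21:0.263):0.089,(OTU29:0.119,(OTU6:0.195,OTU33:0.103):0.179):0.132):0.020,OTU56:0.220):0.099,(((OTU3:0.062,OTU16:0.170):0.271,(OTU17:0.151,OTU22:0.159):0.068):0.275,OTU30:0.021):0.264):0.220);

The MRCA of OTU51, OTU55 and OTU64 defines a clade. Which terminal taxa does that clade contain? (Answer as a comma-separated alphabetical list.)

Tracing OTU51: it sits inside (OTU55,OTU51).
Tracing OTU55: it sits inside (OTU55,OTU51).
Tracing OTU64: it sits inside (OTU64,OTU11).
The smallest clade enclosing all 3 is ((OTU36,(OTU64,OTU11)),(OTU52,(OTU39,((((OTU34,((OTU55,OTU51),OTU42)),OTU1),OTU5),(OTU38,OTU15))))); the answer is its 13 terminal taxa in alphabetical order.

OTU1, OTU11, OTU15, OTU34, OTU36, OTU38, OTU39, OTU42, OTU5, OTU51, OTU52, OTU55, OTU64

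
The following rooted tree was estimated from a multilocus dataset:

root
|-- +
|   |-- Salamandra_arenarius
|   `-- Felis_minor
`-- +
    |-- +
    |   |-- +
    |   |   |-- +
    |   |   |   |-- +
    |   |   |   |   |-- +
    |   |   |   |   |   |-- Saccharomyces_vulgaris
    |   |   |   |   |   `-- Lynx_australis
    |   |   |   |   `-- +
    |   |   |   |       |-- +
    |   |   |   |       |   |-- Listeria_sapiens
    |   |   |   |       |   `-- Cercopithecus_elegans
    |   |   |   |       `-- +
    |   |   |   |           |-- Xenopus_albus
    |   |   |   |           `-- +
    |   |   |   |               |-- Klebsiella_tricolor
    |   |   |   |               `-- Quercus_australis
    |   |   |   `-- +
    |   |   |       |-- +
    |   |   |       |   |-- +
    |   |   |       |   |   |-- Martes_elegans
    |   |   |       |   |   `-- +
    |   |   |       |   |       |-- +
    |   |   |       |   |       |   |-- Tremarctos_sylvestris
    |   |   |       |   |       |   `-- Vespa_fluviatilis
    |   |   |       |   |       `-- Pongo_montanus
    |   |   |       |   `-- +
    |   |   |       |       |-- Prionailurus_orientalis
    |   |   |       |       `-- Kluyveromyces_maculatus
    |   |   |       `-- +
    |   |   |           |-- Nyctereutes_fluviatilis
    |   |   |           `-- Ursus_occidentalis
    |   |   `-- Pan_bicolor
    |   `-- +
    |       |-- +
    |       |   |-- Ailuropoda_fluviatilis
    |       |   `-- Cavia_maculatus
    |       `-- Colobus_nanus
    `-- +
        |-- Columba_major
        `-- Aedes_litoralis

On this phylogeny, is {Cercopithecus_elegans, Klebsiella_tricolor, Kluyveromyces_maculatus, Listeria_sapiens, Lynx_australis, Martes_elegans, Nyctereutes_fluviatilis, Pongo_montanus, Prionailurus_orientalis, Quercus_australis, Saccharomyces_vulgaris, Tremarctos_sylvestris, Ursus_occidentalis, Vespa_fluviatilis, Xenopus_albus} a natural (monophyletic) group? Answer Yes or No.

Yes

The most recent common ancestor of these taxa subtends (((Saccharomyces_vulgaris,Lynx_australis),((Listeria_sapiens,Cercopithecus_elegans),(Xenopus_albus,(Klebsiella_tricolor,Quercus_australis)))),(((Martes_elegans,((Tremarctos_sylvestris,Vespa_fluviatilis),Pongo_montanus)),(Prionailurus_orientalis,Kluyveromyces_maculatus)),(Nyctereutes_fluviatilis,Ursus_occidentalis))).
That clade has exactly 15 tips — every listed taxon and nothing else — so the group is monophyletic.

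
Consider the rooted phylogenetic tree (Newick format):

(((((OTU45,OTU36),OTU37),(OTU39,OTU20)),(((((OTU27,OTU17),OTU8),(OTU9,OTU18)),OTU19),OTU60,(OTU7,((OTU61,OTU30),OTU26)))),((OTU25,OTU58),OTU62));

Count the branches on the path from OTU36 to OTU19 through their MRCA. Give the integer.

7

The MRCA of OTU36 and OTU19 is the node subtending ((((OTU45,OTU36),OTU37),(OTU39,OTU20)),(((((OTU27,OTU17),OTU8),(OTU9,OTU18)),OTU19),OTU60,(OTU7,((OTU61,OTU30),OTU26)))).
From OTU36 up to that node: 4 branches. From OTU19 up to the same node: 3 branches. Total: 4 + 3 = 7.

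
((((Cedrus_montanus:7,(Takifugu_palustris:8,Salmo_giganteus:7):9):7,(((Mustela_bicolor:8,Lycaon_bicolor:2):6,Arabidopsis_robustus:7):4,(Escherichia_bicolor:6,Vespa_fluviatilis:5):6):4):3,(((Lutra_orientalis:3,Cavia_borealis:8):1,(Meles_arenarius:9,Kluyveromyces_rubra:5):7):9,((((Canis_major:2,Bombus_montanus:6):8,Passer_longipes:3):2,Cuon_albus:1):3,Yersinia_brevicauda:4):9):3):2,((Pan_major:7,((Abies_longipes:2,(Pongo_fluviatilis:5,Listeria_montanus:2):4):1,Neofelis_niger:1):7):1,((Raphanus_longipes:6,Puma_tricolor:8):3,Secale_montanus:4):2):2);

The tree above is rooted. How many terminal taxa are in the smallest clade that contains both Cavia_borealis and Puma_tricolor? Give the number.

25

The MRCA of Cavia_borealis and Puma_tricolor is the root, so the clade is the entire tree.
That clade contains 25 terminal taxa: Abies_longipes, Arabidopsis_robustus, Bombus_montanus, Canis_major, Cavia_borealis, Cedrus_montanus, Cuon_albus, Escherichia_bicolor, Kluyveromyces_rubra, Listeria_montanus, Lutra_orientalis, Lycaon_bicolor, Meles_arenarius, Mustela_bicolor, Neofelis_niger, Pan_major, Passer_longipes, Pongo_fluviatilis, Puma_tricolor, Raphanus_longipes, Salmo_giganteus, Secale_montanus, Takifugu_palustris, Vespa_fluviatilis, Yersinia_brevicauda.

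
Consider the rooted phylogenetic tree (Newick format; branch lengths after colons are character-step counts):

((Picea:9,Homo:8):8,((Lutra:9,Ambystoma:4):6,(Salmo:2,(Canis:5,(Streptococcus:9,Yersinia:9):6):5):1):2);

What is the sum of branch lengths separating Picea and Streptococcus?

40

The path runs Picea → … → MRCA → … → Streptococcus; the MRCA is the root of the tree.
Branch lengths along that path: 9 + 8 + 2 + 1 + 5 + 6 + 9 = 40.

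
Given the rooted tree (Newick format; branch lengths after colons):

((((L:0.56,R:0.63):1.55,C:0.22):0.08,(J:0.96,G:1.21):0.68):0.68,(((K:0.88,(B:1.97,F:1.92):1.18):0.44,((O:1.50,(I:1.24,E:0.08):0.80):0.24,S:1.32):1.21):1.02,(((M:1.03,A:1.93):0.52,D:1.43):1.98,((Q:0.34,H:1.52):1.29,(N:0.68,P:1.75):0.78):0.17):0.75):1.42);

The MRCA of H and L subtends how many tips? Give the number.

The MRCA of H and L is the root, so the clade is the entire tree.
That clade contains 19 terminal taxa: A, B, C, D, E, F, G, H, I, J, K, L, M, N, O, P, Q, R, S.

19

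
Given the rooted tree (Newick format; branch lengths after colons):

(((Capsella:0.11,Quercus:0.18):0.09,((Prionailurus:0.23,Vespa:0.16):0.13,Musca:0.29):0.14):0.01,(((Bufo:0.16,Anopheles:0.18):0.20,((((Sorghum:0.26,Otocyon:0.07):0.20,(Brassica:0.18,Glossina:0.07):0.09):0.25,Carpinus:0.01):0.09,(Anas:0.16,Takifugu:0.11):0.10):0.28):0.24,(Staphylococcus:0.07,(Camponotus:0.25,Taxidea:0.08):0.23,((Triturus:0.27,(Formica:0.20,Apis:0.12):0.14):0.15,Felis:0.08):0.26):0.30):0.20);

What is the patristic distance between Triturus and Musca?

1.62

The path runs Triturus → … → MRCA → … → Musca; the MRCA is the root of the tree.
Branch lengths along that path: 0.27 + 0.15 + 0.26 + 0.30 + 0.20 + 0.01 + 0.14 + 0.29 = 1.62.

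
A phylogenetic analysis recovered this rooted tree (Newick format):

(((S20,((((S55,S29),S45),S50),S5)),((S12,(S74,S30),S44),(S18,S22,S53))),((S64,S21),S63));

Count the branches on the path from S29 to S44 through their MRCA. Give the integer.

9

The MRCA of S29 and S44 is the node subtending ((S20,((((S55,S29),S45),S50),S5)),((S12,(S74,S30),S44),(S18,S22,S53))).
From S29 up to that node: 6 branches. From S44 up to the same node: 3 branches. Total: 6 + 3 = 9.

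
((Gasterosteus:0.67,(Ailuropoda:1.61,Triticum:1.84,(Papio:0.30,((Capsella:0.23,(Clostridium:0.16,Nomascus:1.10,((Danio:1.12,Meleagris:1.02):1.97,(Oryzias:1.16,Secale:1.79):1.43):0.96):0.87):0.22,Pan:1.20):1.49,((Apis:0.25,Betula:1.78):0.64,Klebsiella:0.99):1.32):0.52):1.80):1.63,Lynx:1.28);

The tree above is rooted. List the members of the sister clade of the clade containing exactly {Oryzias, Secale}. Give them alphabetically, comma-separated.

The clade containing exactly {Oryzias, Secale} attaches to the tree at the node subtending ((Danio,Meleagris),(Oryzias,Secale)).
The other lineage descending from that same node — the sister group — is (Danio,Meleagris); its 2 tips in alphabetical order are the answer.

Danio, Meleagris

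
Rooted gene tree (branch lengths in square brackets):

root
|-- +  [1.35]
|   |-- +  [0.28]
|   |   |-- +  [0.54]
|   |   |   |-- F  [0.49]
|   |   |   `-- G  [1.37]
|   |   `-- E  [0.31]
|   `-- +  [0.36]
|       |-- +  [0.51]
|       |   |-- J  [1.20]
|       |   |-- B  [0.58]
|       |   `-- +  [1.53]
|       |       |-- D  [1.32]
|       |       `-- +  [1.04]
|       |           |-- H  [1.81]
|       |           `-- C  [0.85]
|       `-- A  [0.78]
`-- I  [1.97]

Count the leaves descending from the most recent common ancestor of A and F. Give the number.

9

The MRCA of A and F is the node subtending (((F,G),E),((J,B,(D,(H,C))),A)).
That clade contains 9 terminal taxa: A, B, C, D, E, F, G, H, J.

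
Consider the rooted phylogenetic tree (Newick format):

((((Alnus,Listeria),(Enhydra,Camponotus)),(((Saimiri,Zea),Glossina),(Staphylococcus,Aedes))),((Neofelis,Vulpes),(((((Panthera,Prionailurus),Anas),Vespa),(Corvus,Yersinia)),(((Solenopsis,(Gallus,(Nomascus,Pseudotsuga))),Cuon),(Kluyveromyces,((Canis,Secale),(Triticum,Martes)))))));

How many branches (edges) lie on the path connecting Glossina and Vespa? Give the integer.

9

The MRCA of Glossina and Vespa is the root of the tree.
From Glossina up to that node: 4 branches. From Vespa up to the same node: 5 branches. Total: 4 + 5 = 9.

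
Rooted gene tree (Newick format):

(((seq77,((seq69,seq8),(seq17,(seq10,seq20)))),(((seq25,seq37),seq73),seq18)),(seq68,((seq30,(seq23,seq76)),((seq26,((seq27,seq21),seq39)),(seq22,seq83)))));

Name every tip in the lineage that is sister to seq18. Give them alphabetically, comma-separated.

seq25, seq37, seq73

seq18 attaches to the tree at the node subtending (((seq25,seq37),seq73),seq18).
The other lineage descending from that same node — the sister group — is ((seq25,seq37),seq73); its 3 tips in alphabetical order are the answer.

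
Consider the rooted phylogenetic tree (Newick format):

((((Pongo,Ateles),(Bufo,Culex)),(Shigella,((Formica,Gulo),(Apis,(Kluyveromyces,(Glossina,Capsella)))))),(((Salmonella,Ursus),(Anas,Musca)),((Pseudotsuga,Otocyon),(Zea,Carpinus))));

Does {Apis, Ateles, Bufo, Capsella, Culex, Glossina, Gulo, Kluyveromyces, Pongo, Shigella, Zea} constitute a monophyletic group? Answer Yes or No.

The MRCA of the listed taxa is the root, so the smallest clade containing them is the whole tree.
That clade also contains Anas, Carpinus, Formica, Musca, Otocyon, Pseudotsuga, Salmonella, Ursus, which are not in the proposed group, so the group is not monophyletic.

No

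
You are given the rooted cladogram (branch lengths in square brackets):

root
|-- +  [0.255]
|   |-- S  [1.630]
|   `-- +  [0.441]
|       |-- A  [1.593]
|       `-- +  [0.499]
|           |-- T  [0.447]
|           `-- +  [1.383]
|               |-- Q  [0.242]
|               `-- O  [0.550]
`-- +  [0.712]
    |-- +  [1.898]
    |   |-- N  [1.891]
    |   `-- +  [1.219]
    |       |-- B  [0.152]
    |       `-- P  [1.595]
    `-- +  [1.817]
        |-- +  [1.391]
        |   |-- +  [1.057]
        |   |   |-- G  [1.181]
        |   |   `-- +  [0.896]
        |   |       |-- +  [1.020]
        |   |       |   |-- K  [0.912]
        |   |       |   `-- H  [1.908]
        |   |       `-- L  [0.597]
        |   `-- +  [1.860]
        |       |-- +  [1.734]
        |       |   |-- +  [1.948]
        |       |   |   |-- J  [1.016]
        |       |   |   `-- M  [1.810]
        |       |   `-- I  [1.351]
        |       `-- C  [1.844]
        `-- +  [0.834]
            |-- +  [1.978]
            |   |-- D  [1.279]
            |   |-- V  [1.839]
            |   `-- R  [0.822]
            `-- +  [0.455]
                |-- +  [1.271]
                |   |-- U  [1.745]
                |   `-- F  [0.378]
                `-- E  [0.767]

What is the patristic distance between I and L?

7.495

The path runs I → … → MRCA → … → L; the MRCA is the node subtending ((G,((K,H),L)),(((J,M),I),C)).
Branch lengths along that path: 1.351 + 1.734 + 1.860 + 1.057 + 0.896 + 0.597 = 7.495.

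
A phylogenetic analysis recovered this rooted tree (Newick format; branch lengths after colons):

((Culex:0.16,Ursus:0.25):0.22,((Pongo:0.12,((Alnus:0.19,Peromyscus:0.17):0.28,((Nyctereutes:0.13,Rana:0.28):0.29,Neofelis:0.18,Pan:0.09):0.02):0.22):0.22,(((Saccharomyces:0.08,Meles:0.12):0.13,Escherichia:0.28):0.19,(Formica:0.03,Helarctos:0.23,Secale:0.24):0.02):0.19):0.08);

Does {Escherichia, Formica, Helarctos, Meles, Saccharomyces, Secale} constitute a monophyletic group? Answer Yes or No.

The most recent common ancestor of these taxa subtends (((Saccharomyces,Meles),Escherichia),(Formica,Helarctos,Secale)).
That clade has exactly 6 tips — every listed taxon and nothing else — so the group is monophyletic.

Yes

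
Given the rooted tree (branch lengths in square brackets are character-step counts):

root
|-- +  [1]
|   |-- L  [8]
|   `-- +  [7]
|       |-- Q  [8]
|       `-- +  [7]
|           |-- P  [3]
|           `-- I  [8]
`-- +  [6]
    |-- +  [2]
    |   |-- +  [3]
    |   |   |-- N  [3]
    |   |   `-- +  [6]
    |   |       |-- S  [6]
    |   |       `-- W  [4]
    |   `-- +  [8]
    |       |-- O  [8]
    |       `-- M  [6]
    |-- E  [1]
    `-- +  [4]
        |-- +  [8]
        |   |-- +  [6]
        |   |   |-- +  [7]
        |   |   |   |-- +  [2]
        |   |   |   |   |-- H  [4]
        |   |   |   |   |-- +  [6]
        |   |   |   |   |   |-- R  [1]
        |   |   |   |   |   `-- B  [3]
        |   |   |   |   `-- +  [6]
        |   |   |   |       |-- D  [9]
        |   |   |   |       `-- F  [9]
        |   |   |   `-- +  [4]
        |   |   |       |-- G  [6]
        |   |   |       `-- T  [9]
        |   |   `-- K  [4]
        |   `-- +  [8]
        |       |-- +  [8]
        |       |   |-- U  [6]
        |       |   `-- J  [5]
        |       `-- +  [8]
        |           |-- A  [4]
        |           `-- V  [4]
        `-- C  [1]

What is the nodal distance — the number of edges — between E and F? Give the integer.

8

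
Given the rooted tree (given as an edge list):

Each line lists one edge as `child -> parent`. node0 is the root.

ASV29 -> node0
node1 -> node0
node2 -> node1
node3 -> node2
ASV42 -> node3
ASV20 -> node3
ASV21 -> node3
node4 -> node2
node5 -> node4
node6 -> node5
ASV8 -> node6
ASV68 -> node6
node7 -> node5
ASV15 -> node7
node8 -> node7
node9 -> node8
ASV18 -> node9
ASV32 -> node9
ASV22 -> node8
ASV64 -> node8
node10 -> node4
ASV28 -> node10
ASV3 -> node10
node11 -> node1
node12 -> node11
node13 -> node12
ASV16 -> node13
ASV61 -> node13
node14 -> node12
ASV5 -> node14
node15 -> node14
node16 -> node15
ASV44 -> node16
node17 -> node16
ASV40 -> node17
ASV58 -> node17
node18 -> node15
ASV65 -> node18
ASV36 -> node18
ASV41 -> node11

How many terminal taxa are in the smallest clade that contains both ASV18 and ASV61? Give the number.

21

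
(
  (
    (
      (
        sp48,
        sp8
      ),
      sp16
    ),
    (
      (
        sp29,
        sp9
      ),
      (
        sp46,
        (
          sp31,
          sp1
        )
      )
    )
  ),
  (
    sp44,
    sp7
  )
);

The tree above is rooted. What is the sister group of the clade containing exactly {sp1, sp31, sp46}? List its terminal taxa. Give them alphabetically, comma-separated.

The clade containing exactly {sp1, sp31, sp46} attaches to the tree at the node subtending ((sp29,sp9),(sp46,(sp31,sp1))).
The other lineage descending from that same node — the sister group — is (sp29,sp9); its 2 tips in alphabetical order are the answer.

sp29, sp9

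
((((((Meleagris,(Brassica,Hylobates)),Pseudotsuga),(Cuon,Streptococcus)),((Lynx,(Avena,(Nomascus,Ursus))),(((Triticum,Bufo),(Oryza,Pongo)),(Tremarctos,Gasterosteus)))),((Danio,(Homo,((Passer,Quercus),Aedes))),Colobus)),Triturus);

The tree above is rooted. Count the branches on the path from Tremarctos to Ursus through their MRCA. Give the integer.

The MRCA of Tremarctos and Ursus is the node subtending ((Lynx,(Avena,(Nomascus,Ursus))),(((Triticum,Bufo),(Oryza,Pongo)),(Tremarctos,Gasterosteus))).
From Tremarctos up to that node: 3 branches. From Ursus up to the same node: 4 branches. Total: 3 + 4 = 7.

7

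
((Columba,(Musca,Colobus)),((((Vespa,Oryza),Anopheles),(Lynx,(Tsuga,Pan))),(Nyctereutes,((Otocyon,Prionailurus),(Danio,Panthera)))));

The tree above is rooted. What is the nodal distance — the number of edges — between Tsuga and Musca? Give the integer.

8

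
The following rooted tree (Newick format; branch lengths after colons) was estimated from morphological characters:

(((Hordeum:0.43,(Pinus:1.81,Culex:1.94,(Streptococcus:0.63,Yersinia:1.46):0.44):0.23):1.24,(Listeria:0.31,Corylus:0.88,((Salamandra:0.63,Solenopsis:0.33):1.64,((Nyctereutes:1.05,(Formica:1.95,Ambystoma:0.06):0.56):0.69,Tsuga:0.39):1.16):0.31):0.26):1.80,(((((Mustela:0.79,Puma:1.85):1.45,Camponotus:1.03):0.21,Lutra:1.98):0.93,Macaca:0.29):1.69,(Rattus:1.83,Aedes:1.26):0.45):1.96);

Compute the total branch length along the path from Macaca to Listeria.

6.31

The path runs Macaca → … → MRCA → … → Listeria; the MRCA is the root of the tree.
Branch lengths along that path: 0.29 + 1.69 + 1.96 + 1.80 + 0.26 + 0.31 = 6.31.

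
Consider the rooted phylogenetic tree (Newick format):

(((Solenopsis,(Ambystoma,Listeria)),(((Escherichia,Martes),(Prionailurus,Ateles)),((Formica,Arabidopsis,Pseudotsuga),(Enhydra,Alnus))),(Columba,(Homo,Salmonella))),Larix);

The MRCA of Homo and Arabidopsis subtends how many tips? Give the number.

15

The MRCA of Homo and Arabidopsis is the node subtending ((Solenopsis,(Ambystoma,Listeria)),(((Escherichia,Martes),(Prionailurus,Ateles)),((Formica,Arabidopsis,Pseudotsuga),(Enhydra,Alnus))),(Columba,(Homo,Salmonella))).
That clade contains 15 terminal taxa: Alnus, Ambystoma, Arabidopsis, Ateles, Columba, Enhydra, Escherichia, Formica, Homo, Listeria, Martes, Prionailurus, Pseudotsuga, Salmonella, Solenopsis.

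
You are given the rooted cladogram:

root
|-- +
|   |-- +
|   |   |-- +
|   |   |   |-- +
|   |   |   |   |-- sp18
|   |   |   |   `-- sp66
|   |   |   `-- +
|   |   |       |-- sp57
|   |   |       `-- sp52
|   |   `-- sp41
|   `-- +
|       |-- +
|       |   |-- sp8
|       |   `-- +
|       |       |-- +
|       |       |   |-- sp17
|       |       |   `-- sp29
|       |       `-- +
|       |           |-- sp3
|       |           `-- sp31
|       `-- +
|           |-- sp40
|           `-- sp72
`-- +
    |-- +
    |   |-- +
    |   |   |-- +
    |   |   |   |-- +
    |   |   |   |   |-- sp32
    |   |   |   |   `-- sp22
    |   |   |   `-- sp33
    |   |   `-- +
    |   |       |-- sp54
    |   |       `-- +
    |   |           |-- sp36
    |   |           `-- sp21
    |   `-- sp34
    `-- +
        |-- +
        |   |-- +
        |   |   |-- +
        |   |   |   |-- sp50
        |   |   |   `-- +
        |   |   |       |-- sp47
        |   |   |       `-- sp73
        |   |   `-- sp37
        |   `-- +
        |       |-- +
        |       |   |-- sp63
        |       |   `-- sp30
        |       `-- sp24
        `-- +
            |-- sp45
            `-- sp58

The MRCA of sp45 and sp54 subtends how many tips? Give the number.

16

The MRCA of sp45 and sp54 is the node subtending (((((sp32,sp22),sp33),(sp54,(sp36,sp21))),sp34),((((sp50,(sp47,sp73)),sp37),((sp63,sp30),sp24)),(sp45,sp58))).
That clade contains 16 terminal taxa: sp21, sp22, sp24, sp30, sp32, sp33, sp34, sp36, sp37, sp45, sp47, sp50, sp54, sp58, sp63, sp73.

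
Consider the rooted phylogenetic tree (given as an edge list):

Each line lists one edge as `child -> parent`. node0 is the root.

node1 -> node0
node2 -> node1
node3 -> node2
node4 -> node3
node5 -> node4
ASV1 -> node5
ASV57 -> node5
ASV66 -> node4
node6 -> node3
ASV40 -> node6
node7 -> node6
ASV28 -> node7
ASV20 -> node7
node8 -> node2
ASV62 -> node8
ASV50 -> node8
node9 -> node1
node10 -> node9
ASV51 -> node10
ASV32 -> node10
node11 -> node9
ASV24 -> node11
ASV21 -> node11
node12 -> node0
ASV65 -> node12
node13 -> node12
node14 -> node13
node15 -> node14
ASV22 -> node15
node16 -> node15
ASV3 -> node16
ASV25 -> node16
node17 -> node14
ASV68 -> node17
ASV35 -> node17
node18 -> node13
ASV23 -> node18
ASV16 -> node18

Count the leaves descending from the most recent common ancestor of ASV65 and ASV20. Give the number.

20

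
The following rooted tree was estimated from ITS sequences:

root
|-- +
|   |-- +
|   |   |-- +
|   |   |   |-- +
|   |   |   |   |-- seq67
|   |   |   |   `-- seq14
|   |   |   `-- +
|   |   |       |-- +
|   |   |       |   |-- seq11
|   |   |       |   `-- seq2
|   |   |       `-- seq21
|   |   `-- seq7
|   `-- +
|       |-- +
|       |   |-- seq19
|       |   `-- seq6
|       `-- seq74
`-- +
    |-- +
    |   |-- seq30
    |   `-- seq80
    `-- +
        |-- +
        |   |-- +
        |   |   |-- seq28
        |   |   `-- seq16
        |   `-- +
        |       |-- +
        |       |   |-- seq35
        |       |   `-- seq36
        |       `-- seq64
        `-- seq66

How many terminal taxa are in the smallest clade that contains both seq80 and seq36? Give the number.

8

The MRCA of seq80 and seq36 is the node subtending ((seq30,seq80),(((seq28,seq16),((seq35,seq36),seq64)),seq66)).
That clade contains 8 terminal taxa: seq16, seq28, seq30, seq35, seq36, seq64, seq66, seq80.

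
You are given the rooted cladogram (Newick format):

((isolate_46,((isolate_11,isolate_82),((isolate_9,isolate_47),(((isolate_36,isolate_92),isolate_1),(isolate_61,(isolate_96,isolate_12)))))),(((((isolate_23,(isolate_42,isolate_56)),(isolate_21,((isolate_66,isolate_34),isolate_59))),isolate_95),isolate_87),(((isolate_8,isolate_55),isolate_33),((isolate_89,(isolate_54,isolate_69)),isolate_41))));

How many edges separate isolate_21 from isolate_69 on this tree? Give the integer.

10

The MRCA of isolate_21 and isolate_69 is the node subtending (((((isolate_23,(isolate_42,isolate_56)),(isolate_21,((isolate_66,isolate_34),isolate_59))),isolate_95),isolate_87),(((isolate_8,isolate_55),isolate_33),((isolate_89,(isolate_54,isolate_69)),isolate_41))).
From isolate_21 up to that node: 5 branches. From isolate_69 up to the same node: 5 branches. Total: 5 + 5 = 10.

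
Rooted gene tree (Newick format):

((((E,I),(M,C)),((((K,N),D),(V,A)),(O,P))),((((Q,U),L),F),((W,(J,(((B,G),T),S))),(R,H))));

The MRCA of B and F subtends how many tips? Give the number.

The MRCA of B and F is the node subtending ((((Q,U),L),F),((W,(J,(((B,G),T),S))),(R,H))).
That clade contains 12 terminal taxa: B, F, G, H, J, L, Q, R, S, T, U, W.

12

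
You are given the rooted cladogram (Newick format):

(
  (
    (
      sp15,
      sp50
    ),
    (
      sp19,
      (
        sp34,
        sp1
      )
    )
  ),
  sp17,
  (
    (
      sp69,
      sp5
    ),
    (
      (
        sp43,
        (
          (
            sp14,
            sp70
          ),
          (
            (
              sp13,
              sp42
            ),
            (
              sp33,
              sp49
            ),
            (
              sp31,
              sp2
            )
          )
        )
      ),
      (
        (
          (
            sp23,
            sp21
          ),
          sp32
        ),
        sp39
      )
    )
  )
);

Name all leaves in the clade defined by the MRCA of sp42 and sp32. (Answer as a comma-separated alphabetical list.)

sp13, sp14, sp2, sp21, sp23, sp31, sp32, sp33, sp39, sp42, sp43, sp49, sp70

Tracing sp42: it sits inside (sp13,sp42).
Tracing sp32: it sits inside ((sp23,sp21),sp32).
The smallest clade enclosing both is ((sp43,((sp14,sp70),((sp13,sp42),(sp33,sp49),(sp31,sp2)))),(((sp23,sp21),sp32),sp39)); the answer is its 13 terminal taxa in alphabetical order.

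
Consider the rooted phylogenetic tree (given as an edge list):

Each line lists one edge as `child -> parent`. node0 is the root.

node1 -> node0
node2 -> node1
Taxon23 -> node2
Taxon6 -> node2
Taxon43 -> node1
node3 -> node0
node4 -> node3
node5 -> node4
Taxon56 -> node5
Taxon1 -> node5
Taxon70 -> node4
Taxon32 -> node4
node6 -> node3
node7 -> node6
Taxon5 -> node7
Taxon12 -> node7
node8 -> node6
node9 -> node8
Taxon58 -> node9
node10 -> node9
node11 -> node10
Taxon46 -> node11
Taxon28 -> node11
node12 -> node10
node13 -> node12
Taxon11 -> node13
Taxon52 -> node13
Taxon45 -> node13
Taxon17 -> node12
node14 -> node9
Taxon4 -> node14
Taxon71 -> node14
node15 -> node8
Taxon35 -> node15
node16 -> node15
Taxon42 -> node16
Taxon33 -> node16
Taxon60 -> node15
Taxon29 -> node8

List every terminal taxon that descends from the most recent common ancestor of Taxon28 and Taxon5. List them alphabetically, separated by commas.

Taxon11, Taxon12, Taxon17, Taxon28, Taxon29, Taxon33, Taxon35, Taxon4, Taxon42, Taxon45, Taxon46, Taxon5, Taxon52, Taxon58, Taxon60, Taxon71

Tracing Taxon28: it sits inside (Taxon46,Taxon28).
Tracing Taxon5: it sits inside (Taxon5,Taxon12).
The smallest clade enclosing both is ((Taxon5,Taxon12),((Taxon58,((Taxon46,Taxon28),((Taxon11,Taxon52,Taxon45),Taxon17)),(Taxon4,Taxon71)),(Taxon35,(Taxon42,Taxon33),Taxon60),Taxon29)); the answer is its 16 terminal taxa in alphabetical order.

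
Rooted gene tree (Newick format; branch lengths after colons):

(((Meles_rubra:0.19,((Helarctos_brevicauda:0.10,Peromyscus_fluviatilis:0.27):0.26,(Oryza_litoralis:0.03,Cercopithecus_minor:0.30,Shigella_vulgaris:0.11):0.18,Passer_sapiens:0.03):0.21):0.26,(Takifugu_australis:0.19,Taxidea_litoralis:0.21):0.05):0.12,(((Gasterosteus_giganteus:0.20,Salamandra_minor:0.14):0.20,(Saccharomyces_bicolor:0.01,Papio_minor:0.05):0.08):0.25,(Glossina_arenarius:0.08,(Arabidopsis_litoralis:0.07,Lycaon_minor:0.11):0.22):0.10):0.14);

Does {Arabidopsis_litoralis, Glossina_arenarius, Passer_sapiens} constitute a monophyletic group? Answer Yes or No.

The MRCA of the listed taxa is the root, so the smallest clade containing them is the whole tree.
That clade also contains Cercopithecus_minor, Gasterosteus_giganteus, Helarctos_brevicauda, Lycaon_minor, Meles_rubra, Oryza_litoralis, Papio_minor, Peromyscus_fluviatilis, Saccharomyces_bicolor, Salamandra_minor, Shigella_vulgaris, Takifugu_australis, Taxidea_litoralis, which are not in the proposed group, so the group is not monophyletic.

No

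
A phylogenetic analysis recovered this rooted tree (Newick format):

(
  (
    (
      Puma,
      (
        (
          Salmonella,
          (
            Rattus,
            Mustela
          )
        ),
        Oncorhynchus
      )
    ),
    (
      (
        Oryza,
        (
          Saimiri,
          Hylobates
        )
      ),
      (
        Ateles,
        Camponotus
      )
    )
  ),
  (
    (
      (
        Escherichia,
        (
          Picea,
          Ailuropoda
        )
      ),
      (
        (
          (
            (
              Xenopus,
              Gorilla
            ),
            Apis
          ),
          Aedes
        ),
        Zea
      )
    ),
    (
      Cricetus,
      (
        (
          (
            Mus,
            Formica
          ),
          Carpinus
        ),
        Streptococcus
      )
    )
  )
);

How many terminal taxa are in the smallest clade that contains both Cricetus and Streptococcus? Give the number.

5

The MRCA of Cricetus and Streptococcus is the node subtending (Cricetus,(((Mus,Formica),Carpinus),Streptococcus)).
That clade contains 5 terminal taxa: Carpinus, Cricetus, Formica, Mus, Streptococcus.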